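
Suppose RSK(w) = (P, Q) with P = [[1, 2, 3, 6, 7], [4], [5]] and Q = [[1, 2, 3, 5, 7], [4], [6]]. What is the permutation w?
1 2 5 4 6 3 7

Reverse the RSK construction: for i from n down to 1, find the cell of Q containing i, remove the entry at that cell from P, and reverse-bump it up through P; the value ejected from row 1 is w(i).

Step i=7: Q has 7 at row 1, column 5; remove that cell from P, ejecting 7. So w(7) = 7. P is now [[1, 2, 3, 6], [4], [5]].
Step i=6: Q has 6 at row 3, column 1; remove 5 from row 3 of P and reverse-bump: 5 enters row 2 and ejects 4; 4 enters row 1 and ejects 3. So w(6) = 3. P is now [[1, 2, 4, 6], [5]].
Step i=5: Q has 5 at row 1, column 4; remove that cell from P, ejecting 6. So w(5) = 6. P is now [[1, 2, 4], [5]].
Step i=4: Q has 4 at row 2, column 1; remove 5 from row 2 of P and reverse-bump: 5 enters row 1 and ejects 4. So w(4) = 4. P is now [[1, 2, 5]].
Step i=3: Q has 3 at row 1, column 3; remove that cell from P, ejecting 5. So w(3) = 5. P is now [[1, 2]].
Step i=2: Q has 2 at row 1, column 2; remove that cell from P, ejecting 2. So w(2) = 2. P is now [[1]].
Step i=1: Q has 1 at row 1, column 1; remove that cell from P, ejecting 1. So w(1) = 1. P is now [].

So w = 1 2 5 4 6 3 7.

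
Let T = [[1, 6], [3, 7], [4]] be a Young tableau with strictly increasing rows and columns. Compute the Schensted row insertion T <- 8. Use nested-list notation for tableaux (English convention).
[[1, 6, 8], [3, 7], [4]]

8 is larger than every entry of row 1, so it is appended to row 1. The new tableau is [[1, 6, 8], [3, 7], [4]].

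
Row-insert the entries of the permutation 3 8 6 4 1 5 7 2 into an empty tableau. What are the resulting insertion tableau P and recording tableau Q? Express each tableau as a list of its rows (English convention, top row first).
P = [[1, 2, 5, 7], [3, 4], [6], [8]], Q = [[1, 2, 6, 7], [3, 8], [4], [5]]

Insert each entry of the permutation into P by Schensted row insertion, recording in Q the position of each new cell.

Insert 3: appended to row 1. P = [[3]].
Insert 8: appended to row 1. P = [[3, 8]].
Insert 6: 6 bumps 8 from row 1; 8 starts row 2. P = [[3, 6], [8]].
Insert 4: 4 bumps 6 from row 1; 6 bumps 8 from row 2; 8 starts row 3. P = [[3, 4], [6], [8]].
Insert 1: 1 bumps 3 from row 1; 3 bumps 6 from row 2; 6 bumps 8 from row 3; 8 starts row 4. P = [[1, 4], [3], [6], [8]].
Insert 5: appended to row 1. P = [[1, 4, 5], [3], [6], [8]].
Insert 7: appended to row 1. P = [[1, 4, 5, 7], [3], [6], [8]].
Insert 2: 2 bumps 4 from row 1; 4 appends to row 2. P = [[1, 2, 5, 7], [3, 4], [6], [8]].

So P = [[1, 2, 5, 7], [3, 4], [6], [8]], Q = [[1, 2, 6, 7], [3, 8], [4], [5]].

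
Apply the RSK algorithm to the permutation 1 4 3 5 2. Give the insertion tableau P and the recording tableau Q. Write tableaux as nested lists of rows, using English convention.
Insert each entry of the permutation into P by Schensted row insertion, recording in Q the position of each new cell.

After inserting 1: P = [[1]].
After inserting 4: P = [[1, 4]].
After inserting 3: P = [[1, 3], [4]].
After inserting 5: P = [[1, 3, 5], [4]].
After inserting 2: P = [[1, 2, 5], [3], [4]].

So P = [[1, 2, 5], [3], [4]], Q = [[1, 2, 4], [3], [5]].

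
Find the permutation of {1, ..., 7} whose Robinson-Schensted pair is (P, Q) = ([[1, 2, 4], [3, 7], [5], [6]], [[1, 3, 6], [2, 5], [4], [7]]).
6 5 7 1 3 4 2

Reverse the RSK construction: for i from n down to 1, find the cell of Q containing i, remove the entry at that cell from P, and reverse-bump it up through P; the value ejected from row 1 is w(i).

Step i=7: Q has 7 at row 4, column 1; remove 6 from row 4 of P and reverse-bump: 6 enters row 3 and ejects 5; 5 enters row 2 and ejects 3; 3 enters row 1 and ejects 2. So w(7) = 2. P is now [[1, 3, 4], [5, 7], [6]].
Step i=6: Q has 6 at row 1, column 3; remove that cell from P, ejecting 4. So w(6) = 4. P is now [[1, 3], [5, 7], [6]].
Step i=5: Q has 5 at row 2, column 2; remove 7 from row 2 of P and reverse-bump: 7 enters row 1 and ejects 3. So w(5) = 3. P is now [[1, 7], [5], [6]].
Step i=4: Q has 4 at row 3, column 1; remove 6 from row 3 of P and reverse-bump: 6 enters row 2 and ejects 5; 5 enters row 1 and ejects 1. So w(4) = 1. P is now [[5, 7], [6]].
Step i=3: Q has 3 at row 1, column 2; remove that cell from P, ejecting 7. So w(3) = 7. P is now [[5], [6]].
Step i=2: Q has 2 at row 2, column 1; remove 6 from row 2 of P and reverse-bump: 6 enters row 1 and ejects 5. So w(2) = 5. P is now [[6]].
Step i=1: Q has 1 at row 1, column 1; remove that cell from P, ejecting 6. So w(1) = 6. P is now [].

So w = 6 5 7 1 3 4 2.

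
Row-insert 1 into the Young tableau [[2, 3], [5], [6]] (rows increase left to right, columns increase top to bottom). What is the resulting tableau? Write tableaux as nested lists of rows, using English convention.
In row 1, 1 replaces 2 (the leftmost entry greater than 1); 2 is bumped to row 2. In row 2, 2 replaces 5 (the leftmost entry greater than 2); 5 is bumped to row 3. In row 3, 5 replaces 6 (the leftmost entry greater than 5); 6 is bumped to row 4. 6 starts a new row 4. The new tableau is [[1, 3], [2], [5], [6]].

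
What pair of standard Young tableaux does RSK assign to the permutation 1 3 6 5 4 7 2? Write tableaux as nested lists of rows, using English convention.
P = [[1, 2, 4, 7], [3], [5], [6]], Q = [[1, 2, 3, 6], [4], [5], [7]]

Insert each entry of the permutation into P by Schensted row insertion, recording in Q the position of each new cell.

Insert 1: appended to row 1. P = [[1]].
Insert 3: appended to row 1. P = [[1, 3]].
Insert 6: appended to row 1. P = [[1, 3, 6]].
Insert 5: 5 bumps 6 from row 1; 6 starts row 2. P = [[1, 3, 5], [6]].
Insert 4: 4 bumps 5 from row 1; 5 bumps 6 from row 2; 6 starts row 3. P = [[1, 3, 4], [5], [6]].
Insert 7: appended to row 1. P = [[1, 3, 4, 7], [5], [6]].
Insert 2: 2 bumps 3 from row 1; 3 bumps 5 from row 2; 5 bumps 6 from row 3; 6 starts row 4. P = [[1, 2, 4, 7], [3], [5], [6]].

So P = [[1, 2, 4, 7], [3], [5], [6]], Q = [[1, 2, 3, 6], [4], [5], [7]].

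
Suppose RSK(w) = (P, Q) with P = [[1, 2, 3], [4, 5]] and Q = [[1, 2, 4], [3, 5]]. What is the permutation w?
Reverse the RSK construction: for i from n down to 1, find the cell of Q containing i, remove the entry at that cell from P, and reverse-bump it up through P; the value ejected from row 1 is w(i).

Step i=5: Q has 5 at row 2, column 2; remove 5 from row 2 of P and reverse-bump: 5 enters row 1 and ejects 3. So w(5) = 3. P is now [[1, 2, 5], [4]].
Step i=4: Q has 4 at row 1, column 3; remove that cell from P, ejecting 5. So w(4) = 5. P is now [[1, 2], [4]].
Step i=3: Q has 3 at row 2, column 1; remove 4 from row 2 of P and reverse-bump: 4 enters row 1 and ejects 2. So w(3) = 2. P is now [[1, 4]].
Step i=2: Q has 2 at row 1, column 2; remove that cell from P, ejecting 4. So w(2) = 4. P is now [[1]].
Step i=1: Q has 1 at row 1, column 1; remove that cell from P, ejecting 1. So w(1) = 1. P is now [].

So w = 1 4 2 5 3.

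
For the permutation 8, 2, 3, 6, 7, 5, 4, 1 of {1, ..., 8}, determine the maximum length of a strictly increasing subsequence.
4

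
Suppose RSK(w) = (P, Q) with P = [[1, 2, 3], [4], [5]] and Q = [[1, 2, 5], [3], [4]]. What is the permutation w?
1 5 4 2 3

Reverse the RSK construction: for i from n down to 1, find the cell of Q containing i, remove the entry at that cell from P, and reverse-bump it up through P; the value ejected from row 1 is w(i).

Step i=5: Q has 5 at row 1, column 3; remove that cell from P, ejecting 3. So w(5) = 3. P is now [[1, 2], [4], [5]].
Step i=4: Q has 4 at row 3, column 1; remove 5 from row 3 of P and reverse-bump: 5 enters row 2 and ejects 4; 4 enters row 1 and ejects 2. So w(4) = 2. P is now [[1, 4], [5]].
Step i=3: Q has 3 at row 2, column 1; remove 5 from row 2 of P and reverse-bump: 5 enters row 1 and ejects 4. So w(3) = 4. P is now [[1, 5]].
Step i=2: Q has 2 at row 1, column 2; remove that cell from P, ejecting 5. So w(2) = 5. P is now [[1]].
Step i=1: Q has 1 at row 1, column 1; remove that cell from P, ejecting 1. So w(1) = 1. P is now [].

So w = 1 5 4 2 3.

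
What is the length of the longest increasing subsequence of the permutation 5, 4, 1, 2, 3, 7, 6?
4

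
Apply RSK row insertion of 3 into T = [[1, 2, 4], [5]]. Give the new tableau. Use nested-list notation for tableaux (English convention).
In row 1, 3 replaces 4 (the leftmost entry greater than 3); 4 is bumped to row 2. In row 2, 4 replaces 5 (the leftmost entry greater than 4); 5 is bumped to row 3. 5 starts a new row 3. The new tableau is [[1, 2, 3], [4], [5]].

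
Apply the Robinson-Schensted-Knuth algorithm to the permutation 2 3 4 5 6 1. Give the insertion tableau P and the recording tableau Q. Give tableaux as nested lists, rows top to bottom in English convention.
P = [[1, 3, 4, 5, 6], [2]], Q = [[1, 2, 3, 4, 5], [6]]

Insert each entry of the permutation into P by Schensted row insertion, recording in Q the position of each new cell.

Insert 2: appended to row 1. P = [[2]].
Insert 3: appended to row 1. P = [[2, 3]].
Insert 4: appended to row 1. P = [[2, 3, 4]].
Insert 5: appended to row 1. P = [[2, 3, 4, 5]].
Insert 6: appended to row 1. P = [[2, 3, 4, 5, 6]].
Insert 1: 1 bumps 2 from row 1; 2 starts row 2. P = [[1, 3, 4, 5, 6], [2]].

So P = [[1, 3, 4, 5, 6], [2]], Q = [[1, 2, 3, 4, 5], [6]].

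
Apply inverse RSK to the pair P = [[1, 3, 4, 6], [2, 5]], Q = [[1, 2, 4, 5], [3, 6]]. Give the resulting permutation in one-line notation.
Reverse RSK: for i = n, n-1, ..., 1, locate i in Q, remove the corresponding corner cell from P, and reverse-bump its entry up through P; the value ejected from row 1 is w(i).

So w = 2 3 1 5 6 4.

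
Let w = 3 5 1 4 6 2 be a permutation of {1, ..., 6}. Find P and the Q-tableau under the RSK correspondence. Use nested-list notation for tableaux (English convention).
Insert each entry of the permutation into P by Schensted row insertion, recording in Q the position of each new cell.

Insert 3: appended to row 1. P = [[3]].
Insert 5: appended to row 1. P = [[3, 5]].
Insert 1: 1 bumps 3 from row 1; 3 starts row 2. P = [[1, 5], [3]].
Insert 4: 4 bumps 5 from row 1; 5 appends to row 2. P = [[1, 4], [3, 5]].
Insert 6: appended to row 1. P = [[1, 4, 6], [3, 5]].
Insert 2: 2 bumps 4 from row 1; 4 bumps 5 from row 2; 5 starts row 3. P = [[1, 2, 6], [3, 4], [5]].

So P = [[1, 2, 6], [3, 4], [5]], Q = [[1, 2, 5], [3, 4], [6]].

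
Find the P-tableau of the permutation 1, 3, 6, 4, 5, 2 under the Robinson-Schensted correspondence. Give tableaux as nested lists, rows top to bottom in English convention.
P = [[1, 2, 4, 5], [3], [6]]

Insert 1: appended to row 1. P = [[1]].
Insert 3: appended to row 1. P = [[1, 3]].
Insert 6: appended to row 1. P = [[1, 3, 6]].
Insert 4: 4 bumps 6 from row 1; 6 starts row 2. P = [[1, 3, 4], [6]].
Insert 5: appended to row 1. P = [[1, 3, 4, 5], [6]].
Insert 2: 2 bumps 3 from row 1; 3 bumps 6 from row 2; 6 starts row 3. P = [[1, 2, 4, 5], [3], [6]].

So P = [[1, 2, 4, 5], [3], [6]].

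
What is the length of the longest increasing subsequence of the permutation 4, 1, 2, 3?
3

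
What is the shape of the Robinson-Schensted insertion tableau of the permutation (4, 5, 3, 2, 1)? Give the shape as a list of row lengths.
[2, 1, 1, 1]

Row-insert each entry into an empty tableau.

After inserting 4: P = [[4]].
After inserting 5: P = [[4, 5]].
After inserting 3: P = [[3, 5], [4]].
After inserting 2: P = [[2, 5], [3], [4]].
After inserting 1: P = [[1, 5], [2], [3], [4]].

The final insertion tableau P = [[1, 5], [2], [3], [4]] has shape [2, 1, 1, 1].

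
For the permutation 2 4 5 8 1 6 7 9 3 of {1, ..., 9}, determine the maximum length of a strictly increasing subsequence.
6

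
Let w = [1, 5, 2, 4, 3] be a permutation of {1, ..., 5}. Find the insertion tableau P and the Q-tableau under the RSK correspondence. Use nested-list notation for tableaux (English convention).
P = [[1, 2, 3], [4], [5]], Q = [[1, 2, 4], [3], [5]]

Insert each entry of the permutation into P by Schensted row insertion, recording in Q the position of each new cell.

Insert 1: appended to row 1. P = [[1]].
Insert 5: appended to row 1. P = [[1, 5]].
Insert 2: 2 bumps 5 from row 1; 5 starts row 2. P = [[1, 2], [5]].
Insert 4: appended to row 1. P = [[1, 2, 4], [5]].
Insert 3: 3 bumps 4 from row 1; 4 bumps 5 from row 2; 5 starts row 3. P = [[1, 2, 3], [4], [5]].

So P = [[1, 2, 3], [4], [5]], Q = [[1, 2, 4], [3], [5]].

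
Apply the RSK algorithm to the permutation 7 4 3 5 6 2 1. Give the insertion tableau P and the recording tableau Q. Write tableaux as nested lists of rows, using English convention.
P = [[1, 5, 6], [2], [3], [4], [7]], Q = [[1, 4, 5], [2], [3], [6], [7]]

Insert each entry of the permutation into P by Schensted row insertion, recording in Q the position of each new cell.

Insert 7: appended to row 1. P = [[7]].
Insert 4: 4 bumps 7 from row 1; 7 starts row 2. P = [[4], [7]].
Insert 3: 3 bumps 4 from row 1; 4 bumps 7 from row 2; 7 starts row 3. P = [[3], [4], [7]].
Insert 5: appended to row 1. P = [[3, 5], [4], [7]].
Insert 6: appended to row 1. P = [[3, 5, 6], [4], [7]].
Insert 2: 2 bumps 3 from row 1; 3 bumps 4 from row 2; 4 bumps 7 from row 3; 7 starts row 4. P = [[2, 5, 6], [3], [4], [7]].
Insert 1: 1 bumps 2 from row 1; 2 bumps 3 from row 2; 3 bumps 4 from row 3; 4 bumps 7 from row 4; 7 starts row 5. P = [[1, 5, 6], [2], [3], [4], [7]].

So P = [[1, 5, 6], [2], [3], [4], [7]], Q = [[1, 4, 5], [2], [3], [6], [7]].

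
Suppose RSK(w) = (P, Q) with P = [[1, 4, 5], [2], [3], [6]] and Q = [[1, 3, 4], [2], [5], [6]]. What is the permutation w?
Reverse the RSK construction: for i from n down to 1, find the cell of Q containing i, remove the entry at that cell from P, and reverse-bump it up through P; the value ejected from row 1 is w(i).

Step i=6: Q has 6 at row 4, column 1; remove 6 from row 4 of P and reverse-bump: 6 enters row 3 and ejects 3; 3 enters row 2 and ejects 2; 2 enters row 1 and ejects 1. So w(6) = 1. P is now [[2, 4, 5], [3], [6]].
Step i=5: Q has 5 at row 3, column 1; remove 6 from row 3 of P and reverse-bump: 6 enters row 2 and ejects 3; 3 enters row 1 and ejects 2. So w(5) = 2. P is now [[3, 4, 5], [6]].
Step i=4: Q has 4 at row 1, column 3; remove that cell from P, ejecting 5. So w(4) = 5. P is now [[3, 4], [6]].
Step i=3: Q has 3 at row 1, column 2; remove that cell from P, ejecting 4. So w(3) = 4. P is now [[3], [6]].
Step i=2: Q has 2 at row 2, column 1; remove 6 from row 2 of P and reverse-bump: 6 enters row 1 and ejects 3. So w(2) = 3. P is now [[6]].
Step i=1: Q has 1 at row 1, column 1; remove that cell from P, ejecting 6. So w(1) = 6. P is now [].

So w = 6 3 4 5 2 1.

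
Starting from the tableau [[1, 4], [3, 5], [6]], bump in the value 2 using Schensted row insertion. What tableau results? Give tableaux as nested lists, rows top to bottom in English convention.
[[1, 2], [3, 4], [5], [6]]

In row 1, 2 replaces 4 (the leftmost entry greater than 2); 4 is bumped to row 2. In row 2, 4 replaces 5 (the leftmost entry greater than 4); 5 is bumped to row 3. In row 3, 5 replaces 6 (the leftmost entry greater than 5); 6 is bumped to row 4. 6 starts a new row 4. The new tableau is [[1, 2], [3, 4], [5], [6]].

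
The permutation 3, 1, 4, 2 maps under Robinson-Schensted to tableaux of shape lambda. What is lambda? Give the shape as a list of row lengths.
[2, 2]

Row-insert each entry into an empty tableau.

After inserting 3: P = [[3]].
After inserting 1: P = [[1], [3]].
After inserting 4: P = [[1, 4], [3]].
After inserting 2: P = [[1, 2], [3, 4]].

The final insertion tableau P = [[1, 2], [3, 4]] has shape [2, 2].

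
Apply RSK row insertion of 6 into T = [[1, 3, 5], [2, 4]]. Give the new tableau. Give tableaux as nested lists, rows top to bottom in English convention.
[[1, 3, 5, 6], [2, 4]]

6 is larger than every entry of row 1, so it is appended to row 1. The new tableau is [[1, 3, 5, 6], [2, 4]].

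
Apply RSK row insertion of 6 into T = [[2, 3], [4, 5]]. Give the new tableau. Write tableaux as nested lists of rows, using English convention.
6 is larger than every entry of row 1, so it is appended to row 1. The new tableau is [[2, 3, 6], [4, 5]].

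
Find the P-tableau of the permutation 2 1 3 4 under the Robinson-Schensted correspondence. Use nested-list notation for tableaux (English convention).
P = [[1, 3, 4], [2]]

Insert 2: appended to row 1. P = [[2]].
Insert 1: 1 bumps 2 from row 1; 2 starts row 2. P = [[1], [2]].
Insert 3: appended to row 1. P = [[1, 3], [2]].
Insert 4: appended to row 1. P = [[1, 3, 4], [2]].

So P = [[1, 3, 4], [2]].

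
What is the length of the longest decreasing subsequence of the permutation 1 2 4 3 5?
2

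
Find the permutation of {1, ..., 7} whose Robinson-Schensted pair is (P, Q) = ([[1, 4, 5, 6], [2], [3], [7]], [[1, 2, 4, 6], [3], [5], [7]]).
3 7 4 5 2 6 1

Reverse the RSK construction: for i from n down to 1, find the cell of Q containing i, remove the entry at that cell from P, and reverse-bump it up through P; the value ejected from row 1 is w(i).

Step i=7: Q has 7 at row 4, column 1; remove 7 from row 4 of P and reverse-bump: 7 enters row 3 and ejects 3; 3 enters row 2 and ejects 2; 2 enters row 1 and ejects 1. So w(7) = 1. P is now [[2, 4, 5, 6], [3], [7]].
Step i=6: Q has 6 at row 1, column 4; remove that cell from P, ejecting 6. So w(6) = 6. P is now [[2, 4, 5], [3], [7]].
Step i=5: Q has 5 at row 3, column 1; remove 7 from row 3 of P and reverse-bump: 7 enters row 2 and ejects 3; 3 enters row 1 and ejects 2. So w(5) = 2. P is now [[3, 4, 5], [7]].
Step i=4: Q has 4 at row 1, column 3; remove that cell from P, ejecting 5. So w(4) = 5. P is now [[3, 4], [7]].
Step i=3: Q has 3 at row 2, column 1; remove 7 from row 2 of P and reverse-bump: 7 enters row 1 and ejects 4. So w(3) = 4. P is now [[3, 7]].
Step i=2: Q has 2 at row 1, column 2; remove that cell from P, ejecting 7. So w(2) = 7. P is now [[3]].
Step i=1: Q has 1 at row 1, column 1; remove that cell from P, ejecting 3. So w(1) = 3. P is now [].

So w = 3 7 4 5 2 6 1.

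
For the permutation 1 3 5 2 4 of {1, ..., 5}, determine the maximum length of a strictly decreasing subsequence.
2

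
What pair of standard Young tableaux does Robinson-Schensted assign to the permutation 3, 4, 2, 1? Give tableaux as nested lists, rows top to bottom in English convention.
P = [[1, 4], [2], [3]], Q = [[1, 2], [3], [4]]

Insert each entry of the permutation into P by Schensted row insertion, recording in Q the position of each new cell.

Insert 3: appended to row 1. P = [[3]], Q = [[1]].
Insert 4: appended to row 1. P = [[3, 4]], Q = [[1, 2]].
Insert 2: 2 bumps 3 from row 1; 3 starts row 2. P = [[2, 4], [3]], Q = [[1, 2], [3]].
Insert 1: 1 bumps 2 from row 1; 2 bumps 3 from row 2; 3 starts row 3. P = [[1, 4], [2], [3]], Q = [[1, 2], [3], [4]].

So P = [[1, 4], [2], [3]], Q = [[1, 2], [3], [4]].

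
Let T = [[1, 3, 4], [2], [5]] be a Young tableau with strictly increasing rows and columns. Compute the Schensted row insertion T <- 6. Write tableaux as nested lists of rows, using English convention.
6 is larger than every entry of row 1, so it is appended to row 1. The new tableau is [[1, 3, 4, 6], [2], [5]].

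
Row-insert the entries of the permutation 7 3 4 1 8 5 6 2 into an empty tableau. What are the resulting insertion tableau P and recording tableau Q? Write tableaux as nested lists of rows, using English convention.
P = [[1, 2, 5, 6], [3, 4], [7, 8]], Q = [[1, 3, 5, 7], [2, 6], [4, 8]]

Insert each entry of the permutation into P by Schensted row insertion, recording in Q the position of each new cell.

Insert 7: appended to row 1. P = [[7]], Q = [[1]].
Insert 3: 3 bumps 7 from row 1; 7 starts row 2. P = [[3], [7]], Q = [[1], [2]].
Insert 4: appended to row 1. P = [[3, 4], [7]], Q = [[1, 3], [2]].
Insert 1: 1 bumps 3 from row 1; 3 bumps 7 from row 2; 7 starts row 3. P = [[1, 4], [3], [7]], Q = [[1, 3], [2], [4]].
Insert 8: appended to row 1. P = [[1, 4, 8], [3], [7]], Q = [[1, 3, 5], [2], [4]].
Insert 5: 5 bumps 8 from row 1; 8 appends to row 2. P = [[1, 4, 5], [3, 8], [7]], Q = [[1, 3, 5], [2, 6], [4]].
Insert 6: appended to row 1. P = [[1, 4, 5, 6], [3, 8], [7]], Q = [[1, 3, 5, 7], [2, 6], [4]].
Insert 2: 2 bumps 4 from row 1; 4 bumps 8 from row 2; 8 appends to row 3. P = [[1, 2, 5, 6], [3, 4], [7, 8]], Q = [[1, 3, 5, 7], [2, 6], [4, 8]].

So P = [[1, 2, 5, 6], [3, 4], [7, 8]], Q = [[1, 3, 5, 7], [2, 6], [4, 8]].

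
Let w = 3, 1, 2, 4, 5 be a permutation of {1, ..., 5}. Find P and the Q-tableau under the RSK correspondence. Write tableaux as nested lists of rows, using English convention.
P = [[1, 2, 4, 5], [3]], Q = [[1, 3, 4, 5], [2]]

Insert each entry of the permutation into P by Schensted row insertion, recording in Q the position of each new cell.

Insert 3: appended to row 1. P = [[3]], Q = [[1]].
Insert 1: 1 bumps 3 from row 1; 3 starts row 2. P = [[1], [3]], Q = [[1], [2]].
Insert 2: appended to row 1. P = [[1, 2], [3]], Q = [[1, 3], [2]].
Insert 4: appended to row 1. P = [[1, 2, 4], [3]], Q = [[1, 3, 4], [2]].
Insert 5: appended to row 1. P = [[1, 2, 4, 5], [3]], Q = [[1, 3, 4, 5], [2]].

So P = [[1, 2, 4, 5], [3]], Q = [[1, 3, 4, 5], [2]].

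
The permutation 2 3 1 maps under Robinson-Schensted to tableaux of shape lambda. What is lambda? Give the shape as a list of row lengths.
[2, 1]

Row-insert each entry into an empty tableau.

After inserting 2: P = [[2]].
After inserting 3: P = [[2, 3]].
After inserting 1: P = [[1, 3], [2]].

The final insertion tableau P = [[1, 3], [2]] has shape [2, 1].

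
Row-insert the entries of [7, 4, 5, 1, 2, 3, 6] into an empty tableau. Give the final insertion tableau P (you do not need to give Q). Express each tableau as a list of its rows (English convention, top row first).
After inserting 7: P = [[7]].
After inserting 4: P = [[4], [7]].
After inserting 5: P = [[4, 5], [7]].
After inserting 1: P = [[1, 5], [4], [7]].
After inserting 2: P = [[1, 2], [4, 5], [7]].
After inserting 3: P = [[1, 2, 3], [4, 5], [7]].
After inserting 6: P = [[1, 2, 3, 6], [4, 5], [7]].

So P = [[1, 2, 3, 6], [4, 5], [7]].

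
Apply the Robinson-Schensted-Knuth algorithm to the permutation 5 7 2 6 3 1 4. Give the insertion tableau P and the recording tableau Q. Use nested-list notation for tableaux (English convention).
Insert each entry of the permutation into P by Schensted row insertion, recording in Q the position of each new cell.

Insert 5: appended to row 1. P = [[5]].
Insert 7: appended to row 1. P = [[5, 7]].
Insert 2: 2 bumps 5 from row 1; 5 starts row 2. P = [[2, 7], [5]].
Insert 6: 6 bumps 7 from row 1; 7 appends to row 2. P = [[2, 6], [5, 7]].
Insert 3: 3 bumps 6 from row 1; 6 bumps 7 from row 2; 7 starts row 3. P = [[2, 3], [5, 6], [7]].
Insert 1: 1 bumps 2 from row 1; 2 bumps 5 from row 2; 5 bumps 7 from row 3; 7 starts row 4. P = [[1, 3], [2, 6], [5], [7]].
Insert 4: appended to row 1. P = [[1, 3, 4], [2, 6], [5], [7]].

So P = [[1, 3, 4], [2, 6], [5], [7]], Q = [[1, 2, 7], [3, 4], [5], [6]].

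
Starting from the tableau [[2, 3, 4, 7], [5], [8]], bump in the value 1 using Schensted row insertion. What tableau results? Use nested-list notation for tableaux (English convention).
[[1, 3, 4, 7], [2], [5], [8]]

In row 1, 1 replaces 2 (the leftmost entry greater than 1); 2 is bumped to row 2. In row 2, 2 replaces 5 (the leftmost entry greater than 2); 5 is bumped to row 3. In row 3, 5 replaces 8 (the leftmost entry greater than 5); 8 is bumped to row 4. 8 starts a new row 4. The new tableau is [[1, 3, 4, 7], [2], [5], [8]].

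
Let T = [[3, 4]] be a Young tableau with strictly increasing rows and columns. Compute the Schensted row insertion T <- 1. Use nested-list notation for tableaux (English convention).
[[1, 4], [3]]

In row 1, 1 replaces 3 (the leftmost entry greater than 1); 3 is bumped to row 2. 3 starts a new row 2. The new tableau is [[1, 4], [3]].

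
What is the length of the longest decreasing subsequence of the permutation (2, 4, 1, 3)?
2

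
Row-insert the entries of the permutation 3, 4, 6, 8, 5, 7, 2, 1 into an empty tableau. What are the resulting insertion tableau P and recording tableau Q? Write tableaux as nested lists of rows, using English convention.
Insert each entry of the permutation into P by Schensted row insertion, recording in Q the position of each new cell.

After inserting 3: P = [[3]].
After inserting 4: P = [[3, 4]].
After inserting 6: P = [[3, 4, 6]].
After inserting 8: P = [[3, 4, 6, 8]].
After inserting 5: P = [[3, 4, 5, 8], [6]].
After inserting 7: P = [[3, 4, 5, 7], [6, 8]].
After inserting 2: P = [[2, 4, 5, 7], [3, 8], [6]].
After inserting 1: P = [[1, 4, 5, 7], [2, 8], [3], [6]].

So P = [[1, 4, 5, 7], [2, 8], [3], [6]], Q = [[1, 2, 3, 4], [5, 6], [7], [8]].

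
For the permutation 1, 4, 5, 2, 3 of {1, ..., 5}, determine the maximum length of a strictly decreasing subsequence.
2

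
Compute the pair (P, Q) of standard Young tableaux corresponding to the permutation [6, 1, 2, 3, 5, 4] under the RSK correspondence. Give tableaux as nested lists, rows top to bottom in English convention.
Insert each entry of the permutation into P by Schensted row insertion, recording in Q the position of each new cell.

After inserting 6: P = [[6]].
After inserting 1: P = [[1], [6]].
After inserting 2: P = [[1, 2], [6]].
After inserting 3: P = [[1, 2, 3], [6]].
After inserting 5: P = [[1, 2, 3, 5], [6]].
After inserting 4: P = [[1, 2, 3, 4], [5], [6]].

So P = [[1, 2, 3, 4], [5], [6]], Q = [[1, 3, 4, 5], [2], [6]].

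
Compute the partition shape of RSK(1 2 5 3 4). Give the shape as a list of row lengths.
[4, 1]

Row-insert each entry into an empty tableau.

After inserting 1: P = [[1]].
After inserting 2: P = [[1, 2]].
After inserting 5: P = [[1, 2, 5]].
After inserting 3: P = [[1, 2, 3], [5]].
After inserting 4: P = [[1, 2, 3, 4], [5]].

The final insertion tableau P = [[1, 2, 3, 4], [5]] has shape [4, 1].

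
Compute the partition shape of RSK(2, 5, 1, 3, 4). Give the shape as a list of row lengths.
[3, 2]

Row-insert each entry into an empty tableau.

After inserting 2: P = [[2]].
After inserting 5: P = [[2, 5]].
After inserting 1: P = [[1, 5], [2]].
After inserting 3: P = [[1, 3], [2, 5]].
After inserting 4: P = [[1, 3, 4], [2, 5]].

The final insertion tableau P = [[1, 3, 4], [2, 5]] has shape [3, 2].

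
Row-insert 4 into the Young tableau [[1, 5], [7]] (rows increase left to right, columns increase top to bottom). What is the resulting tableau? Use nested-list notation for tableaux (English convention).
In row 1, 4 replaces 5 (the leftmost entry greater than 4); 5 is bumped to row 2. In row 2, 5 replaces 7 (the leftmost entry greater than 5); 7 is bumped to row 3. 7 starts a new row 3. The new tableau is [[1, 4], [5], [7]].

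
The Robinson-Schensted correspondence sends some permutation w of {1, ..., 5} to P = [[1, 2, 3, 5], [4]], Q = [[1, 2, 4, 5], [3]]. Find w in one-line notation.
1 4 2 3 5

Reverse the RSK construction: for i from n down to 1, find the cell of Q containing i, remove the entry at that cell from P, and reverse-bump it up through P; the value ejected from row 1 is w(i).

Step i=5: Q has 5 at row 1, column 4; remove that cell from P, ejecting 5. So w(5) = 5. P is now [[1, 2, 3], [4]].
Step i=4: Q has 4 at row 1, column 3; remove that cell from P, ejecting 3. So w(4) = 3. P is now [[1, 2], [4]].
Step i=3: Q has 3 at row 2, column 1; remove 4 from row 2 of P and reverse-bump: 4 enters row 1 and ejects 2. So w(3) = 2. P is now [[1, 4]].
Step i=2: Q has 2 at row 1, column 2; remove that cell from P, ejecting 4. So w(2) = 4. P is now [[1]].
Step i=1: Q has 1 at row 1, column 1; remove that cell from P, ejecting 1. So w(1) = 1. P is now [].

So w = 1 4 2 3 5.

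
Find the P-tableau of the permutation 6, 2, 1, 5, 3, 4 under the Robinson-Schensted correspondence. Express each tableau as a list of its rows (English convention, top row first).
Insert 6: appended to row 1. P = [[6]].
Insert 2: 2 bumps 6 from row 1; 6 starts row 2. P = [[2], [6]].
Insert 1: 1 bumps 2 from row 1; 2 bumps 6 from row 2; 6 starts row 3. P = [[1], [2], [6]].
Insert 5: appended to row 1. P = [[1, 5], [2], [6]].
Insert 3: 3 bumps 5 from row 1; 5 appends to row 2. P = [[1, 3], [2, 5], [6]].
Insert 4: appended to row 1. P = [[1, 3, 4], [2, 5], [6]].

So P = [[1, 3, 4], [2, 5], [6]].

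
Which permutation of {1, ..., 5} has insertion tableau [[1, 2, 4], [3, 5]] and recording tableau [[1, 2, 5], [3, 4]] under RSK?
Reverse the RSK construction: for i from n down to 1, find the cell of Q containing i, remove the entry at that cell from P, and reverse-bump it up through P; the value ejected from row 1 is w(i).

Step i=5: Q has 5 at row 1, column 3; remove that cell from P, ejecting 4. So w(5) = 4. P is now [[1, 2], [3, 5]].
Step i=4: Q has 4 at row 2, column 2; remove 5 from row 2 of P and reverse-bump: 5 enters row 1 and ejects 2. So w(4) = 2. P is now [[1, 5], [3]].
Step i=3: Q has 3 at row 2, column 1; remove 3 from row 2 of P and reverse-bump: 3 enters row 1 and ejects 1. So w(3) = 1. P is now [[3, 5]].
Step i=2: Q has 2 at row 1, column 2; remove that cell from P, ejecting 5. So w(2) = 5. P is now [[3]].
Step i=1: Q has 1 at row 1, column 1; remove that cell from P, ejecting 3. So w(1) = 3. P is now [].

So w = 3 5 1 2 4.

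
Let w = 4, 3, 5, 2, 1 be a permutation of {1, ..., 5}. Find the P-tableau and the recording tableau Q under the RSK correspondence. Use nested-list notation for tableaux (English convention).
Insert each entry of the permutation into P by Schensted row insertion, recording in Q the position of each new cell.

After inserting 4: P = [[4]].
After inserting 3: P = [[3], [4]].
After inserting 5: P = [[3, 5], [4]].
After inserting 2: P = [[2, 5], [3], [4]].
After inserting 1: P = [[1, 5], [2], [3], [4]].

So P = [[1, 5], [2], [3], [4]], Q = [[1, 3], [2], [4], [5]].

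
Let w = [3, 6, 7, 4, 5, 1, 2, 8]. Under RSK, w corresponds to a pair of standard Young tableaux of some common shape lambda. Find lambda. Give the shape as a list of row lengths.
[4, 2, 2]

RSK row insertion gives P = [[1, 2, 5, 8], [3, 4], [6, 7]], which has shape [4, 2, 2].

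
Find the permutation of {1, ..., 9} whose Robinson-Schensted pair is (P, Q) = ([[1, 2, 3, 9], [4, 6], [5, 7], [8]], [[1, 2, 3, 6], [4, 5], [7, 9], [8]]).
1 5 8 4 7 9 6 2 3

Reverse the RSK construction: for i from n down to 1, find the cell of Q containing i, remove the entry at that cell from P, and reverse-bump it up through P; the value ejected from row 1 is w(i).

Step i=9: Q has 9 at row 3, column 2; remove 7 from row 3 of P and reverse-bump: 7 enters row 2 and ejects 6; 6 enters row 1 and ejects 3. So w(9) = 3. P is now [[1, 2, 6, 9], [4, 7], [5], [8]].
Step i=8: Q has 8 at row 4, column 1; remove 8 from row 4 of P and reverse-bump: 8 enters row 3 and ejects 5; 5 enters row 2 and ejects 4; 4 enters row 1 and ejects 2. So w(8) = 2. P is now [[1, 4, 6, 9], [5, 7], [8]].
Step i=7: Q has 7 at row 3, column 1; remove 8 from row 3 of P and reverse-bump: 8 enters row 2 and ejects 7; 7 enters row 1 and ejects 6. So w(7) = 6. P is now [[1, 4, 7, 9], [5, 8]].
Step i=6: Q has 6 at row 1, column 4; remove that cell from P, ejecting 9. So w(6) = 9. P is now [[1, 4, 7], [5, 8]].
Step i=5: Q has 5 at row 2, column 2; remove 8 from row 2 of P and reverse-bump: 8 enters row 1 and ejects 7. So w(5) = 7. P is now [[1, 4, 8], [5]].
Step i=4: Q has 4 at row 2, column 1; remove 5 from row 2 of P and reverse-bump: 5 enters row 1 and ejects 4. So w(4) = 4. P is now [[1, 5, 8]].
Step i=3: Q has 3 at row 1, column 3; remove that cell from P, ejecting 8. So w(3) = 8. P is now [[1, 5]].
Step i=2: Q has 2 at row 1, column 2; remove that cell from P, ejecting 5. So w(2) = 5. P is now [[1]].
Step i=1: Q has 1 at row 1, column 1; remove that cell from P, ejecting 1. So w(1) = 1. P is now [].

So w = 1 5 8 4 7 9 6 2 3.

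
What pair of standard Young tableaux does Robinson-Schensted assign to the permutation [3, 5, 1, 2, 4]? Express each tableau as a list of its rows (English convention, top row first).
P = [[1, 2, 4], [3, 5]], Q = [[1, 2, 5], [3, 4]]

Insert each entry of the permutation into P by Schensted row insertion, recording in Q the position of each new cell.

Insert 3: appended to row 1. P = [[3]], Q = [[1]].
Insert 5: appended to row 1. P = [[3, 5]], Q = [[1, 2]].
Insert 1: 1 bumps 3 from row 1; 3 starts row 2. P = [[1, 5], [3]], Q = [[1, 2], [3]].
Insert 2: 2 bumps 5 from row 1; 5 appends to row 2. P = [[1, 2], [3, 5]], Q = [[1, 2], [3, 4]].
Insert 4: appended to row 1. P = [[1, 2, 4], [3, 5]], Q = [[1, 2, 5], [3, 4]].

So P = [[1, 2, 4], [3, 5]], Q = [[1, 2, 5], [3, 4]].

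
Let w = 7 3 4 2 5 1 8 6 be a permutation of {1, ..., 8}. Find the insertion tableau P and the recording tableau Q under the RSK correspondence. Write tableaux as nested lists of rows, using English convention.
P = [[1, 4, 5, 6], [2, 8], [3], [7]], Q = [[1, 3, 5, 7], [2, 8], [4], [6]]

Insert each entry of the permutation into P by Schensted row insertion, recording in Q the position of each new cell.

Insert 7: appended to row 1. P = [[7]].
Insert 3: 3 bumps 7 from row 1; 7 starts row 2. P = [[3], [7]].
Insert 4: appended to row 1. P = [[3, 4], [7]].
Insert 2: 2 bumps 3 from row 1; 3 bumps 7 from row 2; 7 starts row 3. P = [[2, 4], [3], [7]].
Insert 5: appended to row 1. P = [[2, 4, 5], [3], [7]].
Insert 1: 1 bumps 2 from row 1; 2 bumps 3 from row 2; 3 bumps 7 from row 3; 7 starts row 4. P = [[1, 4, 5], [2], [3], [7]].
Insert 8: appended to row 1. P = [[1, 4, 5, 8], [2], [3], [7]].
Insert 6: 6 bumps 8 from row 1; 8 appends to row 2. P = [[1, 4, 5, 6], [2, 8], [3], [7]].

So P = [[1, 4, 5, 6], [2, 8], [3], [7]], Q = [[1, 3, 5, 7], [2, 8], [4], [6]].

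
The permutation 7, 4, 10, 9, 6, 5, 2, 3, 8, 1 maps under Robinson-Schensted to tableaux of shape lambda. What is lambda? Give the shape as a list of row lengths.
Row-insert each entry into an empty tableau.

After inserting 7: P = [[7]].
After inserting 4: P = [[4], [7]].
After inserting 10: P = [[4, 10], [7]].
After inserting 9: P = [[4, 9], [7, 10]].
After inserting 6: P = [[4, 6], [7, 9], [10]].
After inserting 5: P = [[4, 5], [6, 9], [7], [10]].
After inserting 2: P = [[2, 5], [4, 9], [6], [7], [10]].
After inserting 3: P = [[2, 3], [4, 5], [6, 9], [7], [10]].
After inserting 8: P = [[2, 3, 8], [4, 5], [6, 9], [7], [10]].
After inserting 1: P = [[1, 3, 8], [2, 5], [4, 9], [6], [7], [10]].

The final insertion tableau P = [[1, 3, 8], [2, 5], [4, 9], [6], [7], [10]] has shape [3, 2, 2, 1, 1, 1].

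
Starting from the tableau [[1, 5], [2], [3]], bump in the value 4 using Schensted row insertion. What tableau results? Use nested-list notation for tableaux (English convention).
[[1, 4], [2, 5], [3]]

In row 1, 4 replaces 5 (the leftmost entry greater than 4); 5 is bumped to row 2. 5 is appended to row 2. The new tableau is [[1, 4], [2, 5], [3]].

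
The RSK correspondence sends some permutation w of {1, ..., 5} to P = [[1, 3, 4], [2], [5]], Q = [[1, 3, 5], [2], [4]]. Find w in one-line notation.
5 2 3 1 4

Reverse the RSK construction: for i from n down to 1, find the cell of Q containing i, remove the entry at that cell from P, and reverse-bump it up through P; the value ejected from row 1 is w(i).

Step i=5: Q has 5 at row 1, column 3; remove that cell from P, ejecting 4. So w(5) = 4. P is now [[1, 3], [2], [5]].
Step i=4: Q has 4 at row 3, column 1; remove 5 from row 3 of P and reverse-bump: 5 enters row 2 and ejects 2; 2 enters row 1 and ejects 1. So w(4) = 1. P is now [[2, 3], [5]].
Step i=3: Q has 3 at row 1, column 2; remove that cell from P, ejecting 3. So w(3) = 3. P is now [[2], [5]].
Step i=2: Q has 2 at row 2, column 1; remove 5 from row 2 of P and reverse-bump: 5 enters row 1 and ejects 2. So w(2) = 2. P is now [[5]].
Step i=1: Q has 1 at row 1, column 1; remove that cell from P, ejecting 5. So w(1) = 5. P is now [].

So w = 5 2 3 1 4.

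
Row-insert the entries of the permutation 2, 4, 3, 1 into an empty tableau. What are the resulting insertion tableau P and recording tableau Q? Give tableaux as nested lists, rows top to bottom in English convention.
Insert each entry of the permutation into P by Schensted row insertion, recording in Q the position of each new cell.

Insert 2: appended to row 1. P = [[2]], Q = [[1]].
Insert 4: appended to row 1. P = [[2, 4]], Q = [[1, 2]].
Insert 3: 3 bumps 4 from row 1; 4 starts row 2. P = [[2, 3], [4]], Q = [[1, 2], [3]].
Insert 1: 1 bumps 2 from row 1; 2 bumps 4 from row 2; 4 starts row 3. P = [[1, 3], [2], [4]], Q = [[1, 2], [3], [4]].

So P = [[1, 3], [2], [4]], Q = [[1, 2], [3], [4]].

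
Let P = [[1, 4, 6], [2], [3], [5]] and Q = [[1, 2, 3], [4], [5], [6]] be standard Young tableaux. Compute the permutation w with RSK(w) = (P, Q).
Reverse the RSK construction: for i from n down to 1, find the cell of Q containing i, remove the entry at that cell from P, and reverse-bump it up through P; the value ejected from row 1 is w(i).

Step i=6: Q has 6 at row 4, column 1; remove 5 from row 4 of P and reverse-bump: 5 enters row 3 and ejects 3; 3 enters row 2 and ejects 2; 2 enters row 1 and ejects 1. So w(6) = 1. P is now [[2, 4, 6], [3], [5]].
Step i=5: Q has 5 at row 3, column 1; remove 5 from row 3 of P and reverse-bump: 5 enters row 2 and ejects 3; 3 enters row 1 and ejects 2. So w(5) = 2. P is now [[3, 4, 6], [5]].
Step i=4: Q has 4 at row 2, column 1; remove 5 from row 2 of P and reverse-bump: 5 enters row 1 and ejects 4. So w(4) = 4. P is now [[3, 5, 6]].
Step i=3: Q has 3 at row 1, column 3; remove that cell from P, ejecting 6. So w(3) = 6. P is now [[3, 5]].
Step i=2: Q has 2 at row 1, column 2; remove that cell from P, ejecting 5. So w(2) = 5. P is now [[3]].
Step i=1: Q has 1 at row 1, column 1; remove that cell from P, ejecting 3. So w(1) = 3. P is now [].

So w = 3 5 6 4 2 1.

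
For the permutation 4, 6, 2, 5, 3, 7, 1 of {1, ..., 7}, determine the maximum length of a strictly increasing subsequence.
3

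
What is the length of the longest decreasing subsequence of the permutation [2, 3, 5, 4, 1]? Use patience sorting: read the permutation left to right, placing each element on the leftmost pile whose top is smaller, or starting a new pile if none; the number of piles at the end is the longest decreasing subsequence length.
3

2: new pile. tops = [2]
3: onto pile 1 (replacing 2). tops = [3]
5: onto pile 1 (replacing 3). tops = [5]
4: new pile. tops = [5, 4]
1: new pile. tops = [5, 4, 1]

3 piles, so the longest decreasing subsequence has length 3.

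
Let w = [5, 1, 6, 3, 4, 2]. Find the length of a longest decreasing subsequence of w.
3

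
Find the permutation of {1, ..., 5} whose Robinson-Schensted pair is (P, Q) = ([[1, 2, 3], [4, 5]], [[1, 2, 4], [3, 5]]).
1 4 2 5 3

Reverse the RSK construction: for i from n down to 1, find the cell of Q containing i, remove the entry at that cell from P, and reverse-bump it up through P; the value ejected from row 1 is w(i).

Step i=5: Q has 5 at row 2, column 2; remove 5 from row 2 of P and reverse-bump: 5 enters row 1 and ejects 3. So w(5) = 3. P is now [[1, 2, 5], [4]].
Step i=4: Q has 4 at row 1, column 3; remove that cell from P, ejecting 5. So w(4) = 5. P is now [[1, 2], [4]].
Step i=3: Q has 3 at row 2, column 1; remove 4 from row 2 of P and reverse-bump: 4 enters row 1 and ejects 2. So w(3) = 2. P is now [[1, 4]].
Step i=2: Q has 2 at row 1, column 2; remove that cell from P, ejecting 4. So w(2) = 4. P is now [[1]].
Step i=1: Q has 1 at row 1, column 1; remove that cell from P, ejecting 1. So w(1) = 1. P is now [].

So w = 1 4 2 5 3.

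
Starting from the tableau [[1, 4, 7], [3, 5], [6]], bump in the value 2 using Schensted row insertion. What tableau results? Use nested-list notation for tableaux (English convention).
[[1, 2, 7], [3, 4], [5], [6]]

In row 1, 2 replaces 4 (the leftmost entry greater than 2); 4 is bumped to row 2. In row 2, 4 replaces 5 (the leftmost entry greater than 4); 5 is bumped to row 3. In row 3, 5 replaces 6 (the leftmost entry greater than 5); 6 is bumped to row 4. 6 starts a new row 4. The new tableau is [[1, 2, 7], [3, 4], [5], [6]].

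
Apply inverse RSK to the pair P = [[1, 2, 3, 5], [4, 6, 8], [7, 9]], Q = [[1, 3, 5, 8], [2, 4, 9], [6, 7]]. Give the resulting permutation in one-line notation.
7 1 9 4 6 2 3 8 5

Reverse the RSK construction: for i from n down to 1, find the cell of Q containing i, remove the entry at that cell from P, and reverse-bump it up through P; the value ejected from row 1 is w(i).

Step i=9: Q has 9 at row 2, column 3; remove 8 from row 2 of P and reverse-bump: 8 enters row 1 and ejects 5. So w(9) = 5. P is now [[1, 2, 3, 8], [4, 6], [7, 9]].
Step i=8: Q has 8 at row 1, column 4; remove that cell from P, ejecting 8. So w(8) = 8. P is now [[1, 2, 3], [4, 6], [7, 9]].
Step i=7: Q has 7 at row 3, column 2; remove 9 from row 3 of P and reverse-bump: 9 enters row 2 and ejects 6; 6 enters row 1 and ejects 3. So w(7) = 3. P is now [[1, 2, 6], [4, 9], [7]].
Step i=6: Q has 6 at row 3, column 1; remove 7 from row 3 of P and reverse-bump: 7 enters row 2 and ejects 4; 4 enters row 1 and ejects 2. So w(6) = 2. P is now [[1, 4, 6], [7, 9]].
Step i=5: Q has 5 at row 1, column 3; remove that cell from P, ejecting 6. So w(5) = 6. P is now [[1, 4], [7, 9]].
Step i=4: Q has 4 at row 2, column 2; remove 9 from row 2 of P and reverse-bump: 9 enters row 1 and ejects 4. So w(4) = 4. P is now [[1, 9], [7]].
Step i=3: Q has 3 at row 1, column 2; remove that cell from P, ejecting 9. So w(3) = 9. P is now [[1], [7]].
Step i=2: Q has 2 at row 2, column 1; remove 7 from row 2 of P and reverse-bump: 7 enters row 1 and ejects 1. So w(2) = 1. P is now [[7]].
Step i=1: Q has 1 at row 1, column 1; remove that cell from P, ejecting 7. So w(1) = 7. P is now [].

So w = 7 1 9 4 6 2 3 8 5.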